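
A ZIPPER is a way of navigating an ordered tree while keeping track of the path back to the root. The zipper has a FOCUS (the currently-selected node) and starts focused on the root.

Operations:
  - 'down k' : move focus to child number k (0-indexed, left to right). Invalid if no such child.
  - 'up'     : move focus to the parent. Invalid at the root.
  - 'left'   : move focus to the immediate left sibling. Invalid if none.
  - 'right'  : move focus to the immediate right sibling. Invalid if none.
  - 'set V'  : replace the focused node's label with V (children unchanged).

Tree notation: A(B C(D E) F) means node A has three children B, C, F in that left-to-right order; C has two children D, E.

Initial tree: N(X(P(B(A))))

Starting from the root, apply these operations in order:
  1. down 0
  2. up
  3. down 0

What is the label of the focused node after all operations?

Step 1 (down 0): focus=X path=0 depth=1 children=['P'] left=[] right=[] parent=N
Step 2 (up): focus=N path=root depth=0 children=['X'] (at root)
Step 3 (down 0): focus=X path=0 depth=1 children=['P'] left=[] right=[] parent=N

Answer: X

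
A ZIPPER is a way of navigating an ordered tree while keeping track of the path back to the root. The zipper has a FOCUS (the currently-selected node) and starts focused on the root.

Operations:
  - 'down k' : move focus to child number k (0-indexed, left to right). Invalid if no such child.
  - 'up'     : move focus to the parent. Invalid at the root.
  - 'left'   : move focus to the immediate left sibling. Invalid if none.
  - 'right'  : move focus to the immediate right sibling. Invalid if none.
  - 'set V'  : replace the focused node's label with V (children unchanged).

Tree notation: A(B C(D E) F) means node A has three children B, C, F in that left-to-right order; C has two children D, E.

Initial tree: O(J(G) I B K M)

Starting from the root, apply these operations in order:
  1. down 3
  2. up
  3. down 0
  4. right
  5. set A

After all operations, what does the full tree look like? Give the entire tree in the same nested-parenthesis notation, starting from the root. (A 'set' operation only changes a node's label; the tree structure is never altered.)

Answer: O(J(G) A B K M)

Derivation:
Step 1 (down 3): focus=K path=3 depth=1 children=[] left=['J', 'I', 'B'] right=['M'] parent=O
Step 2 (up): focus=O path=root depth=0 children=['J', 'I', 'B', 'K', 'M'] (at root)
Step 3 (down 0): focus=J path=0 depth=1 children=['G'] left=[] right=['I', 'B', 'K', 'M'] parent=O
Step 4 (right): focus=I path=1 depth=1 children=[] left=['J'] right=['B', 'K', 'M'] parent=O
Step 5 (set A): focus=A path=1 depth=1 children=[] left=['J'] right=['B', 'K', 'M'] parent=O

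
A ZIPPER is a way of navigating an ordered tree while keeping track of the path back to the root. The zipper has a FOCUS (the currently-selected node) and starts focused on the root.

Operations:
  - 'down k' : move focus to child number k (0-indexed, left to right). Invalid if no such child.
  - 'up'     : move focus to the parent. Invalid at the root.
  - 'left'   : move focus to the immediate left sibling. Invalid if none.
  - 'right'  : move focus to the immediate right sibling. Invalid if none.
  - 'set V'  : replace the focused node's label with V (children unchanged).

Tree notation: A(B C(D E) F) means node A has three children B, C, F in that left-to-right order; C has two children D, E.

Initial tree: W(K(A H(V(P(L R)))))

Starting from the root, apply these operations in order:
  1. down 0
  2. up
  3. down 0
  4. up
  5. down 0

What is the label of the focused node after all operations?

Answer: K

Derivation:
Step 1 (down 0): focus=K path=0 depth=1 children=['A', 'H'] left=[] right=[] parent=W
Step 2 (up): focus=W path=root depth=0 children=['K'] (at root)
Step 3 (down 0): focus=K path=0 depth=1 children=['A', 'H'] left=[] right=[] parent=W
Step 4 (up): focus=W path=root depth=0 children=['K'] (at root)
Step 5 (down 0): focus=K path=0 depth=1 children=['A', 'H'] left=[] right=[] parent=W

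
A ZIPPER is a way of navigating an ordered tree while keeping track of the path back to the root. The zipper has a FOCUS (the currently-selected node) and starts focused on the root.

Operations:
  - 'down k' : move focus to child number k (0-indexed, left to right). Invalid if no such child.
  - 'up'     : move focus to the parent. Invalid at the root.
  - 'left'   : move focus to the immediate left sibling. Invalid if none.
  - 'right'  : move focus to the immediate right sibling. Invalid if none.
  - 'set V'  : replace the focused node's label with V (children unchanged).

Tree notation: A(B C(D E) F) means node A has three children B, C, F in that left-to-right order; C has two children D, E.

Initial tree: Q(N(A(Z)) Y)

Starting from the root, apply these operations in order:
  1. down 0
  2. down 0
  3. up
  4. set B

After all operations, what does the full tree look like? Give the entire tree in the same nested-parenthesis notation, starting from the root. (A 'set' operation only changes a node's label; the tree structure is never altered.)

Answer: Q(B(A(Z)) Y)

Derivation:
Step 1 (down 0): focus=N path=0 depth=1 children=['A'] left=[] right=['Y'] parent=Q
Step 2 (down 0): focus=A path=0/0 depth=2 children=['Z'] left=[] right=[] parent=N
Step 3 (up): focus=N path=0 depth=1 children=['A'] left=[] right=['Y'] parent=Q
Step 4 (set B): focus=B path=0 depth=1 children=['A'] left=[] right=['Y'] parent=Q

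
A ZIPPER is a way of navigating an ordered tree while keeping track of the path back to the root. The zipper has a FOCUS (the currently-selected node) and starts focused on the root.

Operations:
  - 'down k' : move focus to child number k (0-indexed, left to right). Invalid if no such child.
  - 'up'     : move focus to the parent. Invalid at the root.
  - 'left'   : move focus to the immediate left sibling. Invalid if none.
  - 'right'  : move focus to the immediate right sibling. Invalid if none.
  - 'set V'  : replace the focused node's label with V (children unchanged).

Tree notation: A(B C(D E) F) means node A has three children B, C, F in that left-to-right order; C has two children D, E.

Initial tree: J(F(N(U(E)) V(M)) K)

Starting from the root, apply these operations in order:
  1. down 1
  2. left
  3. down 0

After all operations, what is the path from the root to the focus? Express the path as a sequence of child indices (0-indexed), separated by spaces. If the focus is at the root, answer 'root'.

Answer: 0 0

Derivation:
Step 1 (down 1): focus=K path=1 depth=1 children=[] left=['F'] right=[] parent=J
Step 2 (left): focus=F path=0 depth=1 children=['N', 'V'] left=[] right=['K'] parent=J
Step 3 (down 0): focus=N path=0/0 depth=2 children=['U'] left=[] right=['V'] parent=F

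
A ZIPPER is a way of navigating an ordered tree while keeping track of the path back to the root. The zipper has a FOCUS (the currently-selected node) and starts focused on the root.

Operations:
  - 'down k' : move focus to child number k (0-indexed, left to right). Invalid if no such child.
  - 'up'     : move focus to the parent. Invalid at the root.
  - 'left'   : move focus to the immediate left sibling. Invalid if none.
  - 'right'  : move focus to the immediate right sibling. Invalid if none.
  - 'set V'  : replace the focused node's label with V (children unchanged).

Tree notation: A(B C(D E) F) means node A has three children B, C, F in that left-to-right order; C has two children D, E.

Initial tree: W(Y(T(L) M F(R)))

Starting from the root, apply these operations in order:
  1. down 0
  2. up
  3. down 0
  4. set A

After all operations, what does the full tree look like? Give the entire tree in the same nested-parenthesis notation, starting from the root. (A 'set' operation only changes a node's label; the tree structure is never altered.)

Step 1 (down 0): focus=Y path=0 depth=1 children=['T', 'M', 'F'] left=[] right=[] parent=W
Step 2 (up): focus=W path=root depth=0 children=['Y'] (at root)
Step 3 (down 0): focus=Y path=0 depth=1 children=['T', 'M', 'F'] left=[] right=[] parent=W
Step 4 (set A): focus=A path=0 depth=1 children=['T', 'M', 'F'] left=[] right=[] parent=W

Answer: W(A(T(L) M F(R)))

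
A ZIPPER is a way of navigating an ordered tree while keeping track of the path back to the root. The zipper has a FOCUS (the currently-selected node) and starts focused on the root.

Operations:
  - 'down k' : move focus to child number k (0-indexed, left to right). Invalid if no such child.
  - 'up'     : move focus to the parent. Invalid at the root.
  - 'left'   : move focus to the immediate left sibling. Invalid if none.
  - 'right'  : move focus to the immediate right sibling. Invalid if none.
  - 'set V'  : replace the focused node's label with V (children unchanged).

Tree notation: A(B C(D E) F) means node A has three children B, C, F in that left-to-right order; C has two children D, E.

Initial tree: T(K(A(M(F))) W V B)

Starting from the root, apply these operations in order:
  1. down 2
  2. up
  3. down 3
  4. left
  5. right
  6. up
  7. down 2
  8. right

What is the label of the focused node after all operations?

Step 1 (down 2): focus=V path=2 depth=1 children=[] left=['K', 'W'] right=['B'] parent=T
Step 2 (up): focus=T path=root depth=0 children=['K', 'W', 'V', 'B'] (at root)
Step 3 (down 3): focus=B path=3 depth=1 children=[] left=['K', 'W', 'V'] right=[] parent=T
Step 4 (left): focus=V path=2 depth=1 children=[] left=['K', 'W'] right=['B'] parent=T
Step 5 (right): focus=B path=3 depth=1 children=[] left=['K', 'W', 'V'] right=[] parent=T
Step 6 (up): focus=T path=root depth=0 children=['K', 'W', 'V', 'B'] (at root)
Step 7 (down 2): focus=V path=2 depth=1 children=[] left=['K', 'W'] right=['B'] parent=T
Step 8 (right): focus=B path=3 depth=1 children=[] left=['K', 'W', 'V'] right=[] parent=T

Answer: B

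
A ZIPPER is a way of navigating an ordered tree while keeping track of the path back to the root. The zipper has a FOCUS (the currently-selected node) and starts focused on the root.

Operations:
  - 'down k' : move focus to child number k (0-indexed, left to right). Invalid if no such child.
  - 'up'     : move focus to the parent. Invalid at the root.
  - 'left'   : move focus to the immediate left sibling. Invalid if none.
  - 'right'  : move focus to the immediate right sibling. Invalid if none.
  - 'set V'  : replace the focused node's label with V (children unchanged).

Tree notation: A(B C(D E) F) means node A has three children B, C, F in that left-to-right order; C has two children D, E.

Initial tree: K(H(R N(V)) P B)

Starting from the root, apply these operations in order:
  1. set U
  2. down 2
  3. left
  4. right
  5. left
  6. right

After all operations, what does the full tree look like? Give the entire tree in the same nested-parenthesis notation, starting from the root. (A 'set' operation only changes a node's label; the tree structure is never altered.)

Step 1 (set U): focus=U path=root depth=0 children=['H', 'P', 'B'] (at root)
Step 2 (down 2): focus=B path=2 depth=1 children=[] left=['H', 'P'] right=[] parent=U
Step 3 (left): focus=P path=1 depth=1 children=[] left=['H'] right=['B'] parent=U
Step 4 (right): focus=B path=2 depth=1 children=[] left=['H', 'P'] right=[] parent=U
Step 5 (left): focus=P path=1 depth=1 children=[] left=['H'] right=['B'] parent=U
Step 6 (right): focus=B path=2 depth=1 children=[] left=['H', 'P'] right=[] parent=U

Answer: U(H(R N(V)) P B)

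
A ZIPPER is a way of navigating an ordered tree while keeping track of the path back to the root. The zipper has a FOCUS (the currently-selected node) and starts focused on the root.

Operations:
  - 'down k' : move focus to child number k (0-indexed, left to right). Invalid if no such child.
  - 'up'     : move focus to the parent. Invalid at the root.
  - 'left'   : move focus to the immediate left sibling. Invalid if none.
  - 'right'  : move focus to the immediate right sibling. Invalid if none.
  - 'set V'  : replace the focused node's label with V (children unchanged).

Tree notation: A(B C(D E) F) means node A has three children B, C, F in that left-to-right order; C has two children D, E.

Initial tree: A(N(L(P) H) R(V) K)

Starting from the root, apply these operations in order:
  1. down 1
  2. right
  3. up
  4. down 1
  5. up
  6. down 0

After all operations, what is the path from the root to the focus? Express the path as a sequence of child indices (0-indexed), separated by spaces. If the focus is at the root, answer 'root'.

Step 1 (down 1): focus=R path=1 depth=1 children=['V'] left=['N'] right=['K'] parent=A
Step 2 (right): focus=K path=2 depth=1 children=[] left=['N', 'R'] right=[] parent=A
Step 3 (up): focus=A path=root depth=0 children=['N', 'R', 'K'] (at root)
Step 4 (down 1): focus=R path=1 depth=1 children=['V'] left=['N'] right=['K'] parent=A
Step 5 (up): focus=A path=root depth=0 children=['N', 'R', 'K'] (at root)
Step 6 (down 0): focus=N path=0 depth=1 children=['L', 'H'] left=[] right=['R', 'K'] parent=A

Answer: 0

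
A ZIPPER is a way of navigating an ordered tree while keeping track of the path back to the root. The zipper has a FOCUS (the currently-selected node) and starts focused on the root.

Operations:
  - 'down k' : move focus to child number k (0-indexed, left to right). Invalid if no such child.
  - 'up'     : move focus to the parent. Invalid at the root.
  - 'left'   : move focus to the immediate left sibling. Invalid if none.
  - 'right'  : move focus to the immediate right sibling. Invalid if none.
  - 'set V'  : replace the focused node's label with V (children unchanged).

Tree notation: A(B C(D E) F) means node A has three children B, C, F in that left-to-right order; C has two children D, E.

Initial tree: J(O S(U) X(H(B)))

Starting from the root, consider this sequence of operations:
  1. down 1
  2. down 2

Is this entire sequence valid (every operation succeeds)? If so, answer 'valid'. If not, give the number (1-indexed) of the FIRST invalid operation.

Step 1 (down 1): focus=S path=1 depth=1 children=['U'] left=['O'] right=['X'] parent=J
Step 2 (down 2): INVALID

Answer: 2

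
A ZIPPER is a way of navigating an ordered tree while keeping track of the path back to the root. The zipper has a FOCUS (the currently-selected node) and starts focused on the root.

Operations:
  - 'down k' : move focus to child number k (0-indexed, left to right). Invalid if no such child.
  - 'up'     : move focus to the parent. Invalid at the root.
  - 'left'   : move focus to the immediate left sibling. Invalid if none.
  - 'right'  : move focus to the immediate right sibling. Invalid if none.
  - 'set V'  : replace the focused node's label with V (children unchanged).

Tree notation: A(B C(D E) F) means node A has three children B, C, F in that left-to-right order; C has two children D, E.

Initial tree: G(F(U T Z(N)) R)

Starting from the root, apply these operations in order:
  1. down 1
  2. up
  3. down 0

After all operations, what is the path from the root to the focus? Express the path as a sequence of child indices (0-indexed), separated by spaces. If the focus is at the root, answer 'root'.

Answer: 0

Derivation:
Step 1 (down 1): focus=R path=1 depth=1 children=[] left=['F'] right=[] parent=G
Step 2 (up): focus=G path=root depth=0 children=['F', 'R'] (at root)
Step 3 (down 0): focus=F path=0 depth=1 children=['U', 'T', 'Z'] left=[] right=['R'] parent=G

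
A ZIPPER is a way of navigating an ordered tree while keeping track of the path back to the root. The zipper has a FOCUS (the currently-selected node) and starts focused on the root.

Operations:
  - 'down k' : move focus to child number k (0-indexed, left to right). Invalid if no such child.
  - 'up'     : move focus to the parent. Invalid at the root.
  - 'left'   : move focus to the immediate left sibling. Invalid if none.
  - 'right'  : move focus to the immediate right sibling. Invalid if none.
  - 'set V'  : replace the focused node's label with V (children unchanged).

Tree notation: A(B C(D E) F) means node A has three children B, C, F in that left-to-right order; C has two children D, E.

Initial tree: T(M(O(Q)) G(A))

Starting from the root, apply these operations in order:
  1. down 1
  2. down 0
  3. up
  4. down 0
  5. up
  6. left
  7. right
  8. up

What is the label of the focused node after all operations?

Answer: T

Derivation:
Step 1 (down 1): focus=G path=1 depth=1 children=['A'] left=['M'] right=[] parent=T
Step 2 (down 0): focus=A path=1/0 depth=2 children=[] left=[] right=[] parent=G
Step 3 (up): focus=G path=1 depth=1 children=['A'] left=['M'] right=[] parent=T
Step 4 (down 0): focus=A path=1/0 depth=2 children=[] left=[] right=[] parent=G
Step 5 (up): focus=G path=1 depth=1 children=['A'] left=['M'] right=[] parent=T
Step 6 (left): focus=M path=0 depth=1 children=['O'] left=[] right=['G'] parent=T
Step 7 (right): focus=G path=1 depth=1 children=['A'] left=['M'] right=[] parent=T
Step 8 (up): focus=T path=root depth=0 children=['M', 'G'] (at root)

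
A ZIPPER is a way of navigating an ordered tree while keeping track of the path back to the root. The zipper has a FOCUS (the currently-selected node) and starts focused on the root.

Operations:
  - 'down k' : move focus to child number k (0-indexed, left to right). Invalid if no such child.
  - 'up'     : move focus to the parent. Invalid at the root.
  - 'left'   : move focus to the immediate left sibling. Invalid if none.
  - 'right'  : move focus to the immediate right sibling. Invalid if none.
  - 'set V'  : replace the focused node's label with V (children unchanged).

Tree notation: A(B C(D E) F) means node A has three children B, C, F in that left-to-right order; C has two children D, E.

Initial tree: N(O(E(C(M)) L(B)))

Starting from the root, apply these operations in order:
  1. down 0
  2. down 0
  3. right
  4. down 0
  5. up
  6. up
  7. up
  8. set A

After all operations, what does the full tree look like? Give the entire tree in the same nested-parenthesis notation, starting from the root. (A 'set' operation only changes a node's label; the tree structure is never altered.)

Answer: A(O(E(C(M)) L(B)))

Derivation:
Step 1 (down 0): focus=O path=0 depth=1 children=['E', 'L'] left=[] right=[] parent=N
Step 2 (down 0): focus=E path=0/0 depth=2 children=['C'] left=[] right=['L'] parent=O
Step 3 (right): focus=L path=0/1 depth=2 children=['B'] left=['E'] right=[] parent=O
Step 4 (down 0): focus=B path=0/1/0 depth=3 children=[] left=[] right=[] parent=L
Step 5 (up): focus=L path=0/1 depth=2 children=['B'] left=['E'] right=[] parent=O
Step 6 (up): focus=O path=0 depth=1 children=['E', 'L'] left=[] right=[] parent=N
Step 7 (up): focus=N path=root depth=0 children=['O'] (at root)
Step 8 (set A): focus=A path=root depth=0 children=['O'] (at root)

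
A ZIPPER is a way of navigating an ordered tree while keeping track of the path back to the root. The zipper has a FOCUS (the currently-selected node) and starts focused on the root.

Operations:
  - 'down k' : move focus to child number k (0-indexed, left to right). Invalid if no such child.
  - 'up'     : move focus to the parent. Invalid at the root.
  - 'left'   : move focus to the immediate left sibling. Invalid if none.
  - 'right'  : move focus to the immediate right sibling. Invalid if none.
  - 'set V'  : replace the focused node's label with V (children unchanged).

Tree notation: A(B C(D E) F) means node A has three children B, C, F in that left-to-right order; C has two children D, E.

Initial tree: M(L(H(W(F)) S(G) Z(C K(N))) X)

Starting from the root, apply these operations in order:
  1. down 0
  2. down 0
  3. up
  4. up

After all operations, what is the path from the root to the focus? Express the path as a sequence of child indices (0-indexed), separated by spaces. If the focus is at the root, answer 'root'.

Step 1 (down 0): focus=L path=0 depth=1 children=['H', 'S', 'Z'] left=[] right=['X'] parent=M
Step 2 (down 0): focus=H path=0/0 depth=2 children=['W'] left=[] right=['S', 'Z'] parent=L
Step 3 (up): focus=L path=0 depth=1 children=['H', 'S', 'Z'] left=[] right=['X'] parent=M
Step 4 (up): focus=M path=root depth=0 children=['L', 'X'] (at root)

Answer: root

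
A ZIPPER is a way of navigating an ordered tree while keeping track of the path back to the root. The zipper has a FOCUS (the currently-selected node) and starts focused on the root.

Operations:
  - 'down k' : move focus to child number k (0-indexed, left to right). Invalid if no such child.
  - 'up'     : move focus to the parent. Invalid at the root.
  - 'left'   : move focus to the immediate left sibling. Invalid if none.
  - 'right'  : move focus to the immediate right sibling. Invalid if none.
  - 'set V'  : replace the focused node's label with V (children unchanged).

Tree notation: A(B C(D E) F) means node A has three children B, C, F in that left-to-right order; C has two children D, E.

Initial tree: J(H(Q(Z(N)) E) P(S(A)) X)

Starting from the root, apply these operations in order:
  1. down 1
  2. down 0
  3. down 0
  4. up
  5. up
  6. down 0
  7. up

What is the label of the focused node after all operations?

Answer: P

Derivation:
Step 1 (down 1): focus=P path=1 depth=1 children=['S'] left=['H'] right=['X'] parent=J
Step 2 (down 0): focus=S path=1/0 depth=2 children=['A'] left=[] right=[] parent=P
Step 3 (down 0): focus=A path=1/0/0 depth=3 children=[] left=[] right=[] parent=S
Step 4 (up): focus=S path=1/0 depth=2 children=['A'] left=[] right=[] parent=P
Step 5 (up): focus=P path=1 depth=1 children=['S'] left=['H'] right=['X'] parent=J
Step 6 (down 0): focus=S path=1/0 depth=2 children=['A'] left=[] right=[] parent=P
Step 7 (up): focus=P path=1 depth=1 children=['S'] left=['H'] right=['X'] parent=J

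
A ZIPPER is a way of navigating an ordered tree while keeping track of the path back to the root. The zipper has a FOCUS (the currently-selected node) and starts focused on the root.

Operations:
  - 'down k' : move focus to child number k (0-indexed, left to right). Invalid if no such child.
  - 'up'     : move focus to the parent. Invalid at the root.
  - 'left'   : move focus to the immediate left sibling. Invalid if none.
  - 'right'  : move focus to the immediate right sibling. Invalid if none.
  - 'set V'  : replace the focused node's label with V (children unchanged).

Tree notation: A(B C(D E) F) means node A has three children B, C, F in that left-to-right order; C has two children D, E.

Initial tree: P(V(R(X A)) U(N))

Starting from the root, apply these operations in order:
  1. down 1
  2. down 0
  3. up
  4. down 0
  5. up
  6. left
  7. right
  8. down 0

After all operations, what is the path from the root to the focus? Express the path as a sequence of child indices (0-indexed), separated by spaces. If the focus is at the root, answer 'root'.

Step 1 (down 1): focus=U path=1 depth=1 children=['N'] left=['V'] right=[] parent=P
Step 2 (down 0): focus=N path=1/0 depth=2 children=[] left=[] right=[] parent=U
Step 3 (up): focus=U path=1 depth=1 children=['N'] left=['V'] right=[] parent=P
Step 4 (down 0): focus=N path=1/0 depth=2 children=[] left=[] right=[] parent=U
Step 5 (up): focus=U path=1 depth=1 children=['N'] left=['V'] right=[] parent=P
Step 6 (left): focus=V path=0 depth=1 children=['R'] left=[] right=['U'] parent=P
Step 7 (right): focus=U path=1 depth=1 children=['N'] left=['V'] right=[] parent=P
Step 8 (down 0): focus=N path=1/0 depth=2 children=[] left=[] right=[] parent=U

Answer: 1 0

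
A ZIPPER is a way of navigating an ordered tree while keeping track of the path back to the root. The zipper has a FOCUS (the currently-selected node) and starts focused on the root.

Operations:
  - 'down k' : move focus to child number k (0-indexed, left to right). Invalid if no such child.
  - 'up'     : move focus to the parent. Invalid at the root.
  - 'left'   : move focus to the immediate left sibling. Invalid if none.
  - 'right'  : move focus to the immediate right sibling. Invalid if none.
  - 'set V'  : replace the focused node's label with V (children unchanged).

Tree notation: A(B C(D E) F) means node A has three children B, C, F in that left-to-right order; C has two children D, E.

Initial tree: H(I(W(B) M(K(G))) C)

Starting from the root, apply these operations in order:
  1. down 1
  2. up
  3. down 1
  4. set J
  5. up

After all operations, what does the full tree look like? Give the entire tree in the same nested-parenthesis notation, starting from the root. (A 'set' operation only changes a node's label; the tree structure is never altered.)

Step 1 (down 1): focus=C path=1 depth=1 children=[] left=['I'] right=[] parent=H
Step 2 (up): focus=H path=root depth=0 children=['I', 'C'] (at root)
Step 3 (down 1): focus=C path=1 depth=1 children=[] left=['I'] right=[] parent=H
Step 4 (set J): focus=J path=1 depth=1 children=[] left=['I'] right=[] parent=H
Step 5 (up): focus=H path=root depth=0 children=['I', 'J'] (at root)

Answer: H(I(W(B) M(K(G))) J)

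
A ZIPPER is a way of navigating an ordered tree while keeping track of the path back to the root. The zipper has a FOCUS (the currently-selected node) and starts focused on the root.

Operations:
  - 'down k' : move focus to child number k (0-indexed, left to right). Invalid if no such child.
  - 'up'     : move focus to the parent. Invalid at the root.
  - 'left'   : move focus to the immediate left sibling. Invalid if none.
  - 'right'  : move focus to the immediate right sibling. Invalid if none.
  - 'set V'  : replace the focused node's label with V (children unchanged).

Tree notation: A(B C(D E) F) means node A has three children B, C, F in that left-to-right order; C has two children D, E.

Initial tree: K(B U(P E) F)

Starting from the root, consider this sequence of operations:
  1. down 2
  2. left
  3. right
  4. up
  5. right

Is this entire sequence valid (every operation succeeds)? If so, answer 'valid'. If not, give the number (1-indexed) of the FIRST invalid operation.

Answer: 5

Derivation:
Step 1 (down 2): focus=F path=2 depth=1 children=[] left=['B', 'U'] right=[] parent=K
Step 2 (left): focus=U path=1 depth=1 children=['P', 'E'] left=['B'] right=['F'] parent=K
Step 3 (right): focus=F path=2 depth=1 children=[] left=['B', 'U'] right=[] parent=K
Step 4 (up): focus=K path=root depth=0 children=['B', 'U', 'F'] (at root)
Step 5 (right): INVALID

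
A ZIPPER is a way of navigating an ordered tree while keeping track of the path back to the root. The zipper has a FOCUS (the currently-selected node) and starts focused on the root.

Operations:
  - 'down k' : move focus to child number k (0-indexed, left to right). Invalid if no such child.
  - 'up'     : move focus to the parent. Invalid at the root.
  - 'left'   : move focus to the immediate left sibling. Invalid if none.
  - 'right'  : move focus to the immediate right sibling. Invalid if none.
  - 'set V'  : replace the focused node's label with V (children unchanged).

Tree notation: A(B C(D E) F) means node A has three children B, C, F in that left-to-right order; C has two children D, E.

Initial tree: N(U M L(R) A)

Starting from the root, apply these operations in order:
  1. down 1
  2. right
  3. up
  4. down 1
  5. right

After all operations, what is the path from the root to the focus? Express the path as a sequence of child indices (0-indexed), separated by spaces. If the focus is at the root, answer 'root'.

Answer: 2

Derivation:
Step 1 (down 1): focus=M path=1 depth=1 children=[] left=['U'] right=['L', 'A'] parent=N
Step 2 (right): focus=L path=2 depth=1 children=['R'] left=['U', 'M'] right=['A'] parent=N
Step 3 (up): focus=N path=root depth=0 children=['U', 'M', 'L', 'A'] (at root)
Step 4 (down 1): focus=M path=1 depth=1 children=[] left=['U'] right=['L', 'A'] parent=N
Step 5 (right): focus=L path=2 depth=1 children=['R'] left=['U', 'M'] right=['A'] parent=N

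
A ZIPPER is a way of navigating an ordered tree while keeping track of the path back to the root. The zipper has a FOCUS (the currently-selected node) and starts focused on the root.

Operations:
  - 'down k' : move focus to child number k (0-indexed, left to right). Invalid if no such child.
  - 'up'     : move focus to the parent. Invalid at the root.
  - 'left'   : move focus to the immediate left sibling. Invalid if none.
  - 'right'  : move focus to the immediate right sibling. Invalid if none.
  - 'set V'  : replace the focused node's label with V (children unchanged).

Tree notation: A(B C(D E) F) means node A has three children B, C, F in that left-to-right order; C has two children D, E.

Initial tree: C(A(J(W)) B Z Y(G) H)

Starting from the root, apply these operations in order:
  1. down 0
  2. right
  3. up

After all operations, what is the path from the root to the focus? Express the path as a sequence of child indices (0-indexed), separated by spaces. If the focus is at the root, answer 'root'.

Step 1 (down 0): focus=A path=0 depth=1 children=['J'] left=[] right=['B', 'Z', 'Y', 'H'] parent=C
Step 2 (right): focus=B path=1 depth=1 children=[] left=['A'] right=['Z', 'Y', 'H'] parent=C
Step 3 (up): focus=C path=root depth=0 children=['A', 'B', 'Z', 'Y', 'H'] (at root)

Answer: root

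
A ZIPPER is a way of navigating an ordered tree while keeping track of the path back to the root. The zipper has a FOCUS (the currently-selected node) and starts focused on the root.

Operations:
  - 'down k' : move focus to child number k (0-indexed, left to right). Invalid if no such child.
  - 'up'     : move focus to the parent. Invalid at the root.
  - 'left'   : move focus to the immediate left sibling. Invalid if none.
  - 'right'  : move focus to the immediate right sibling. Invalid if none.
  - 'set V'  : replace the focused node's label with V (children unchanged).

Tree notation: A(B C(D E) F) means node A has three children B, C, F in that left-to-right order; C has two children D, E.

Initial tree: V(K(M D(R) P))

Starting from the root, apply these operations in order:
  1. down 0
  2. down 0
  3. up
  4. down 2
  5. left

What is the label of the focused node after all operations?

Answer: D

Derivation:
Step 1 (down 0): focus=K path=0 depth=1 children=['M', 'D', 'P'] left=[] right=[] parent=V
Step 2 (down 0): focus=M path=0/0 depth=2 children=[] left=[] right=['D', 'P'] parent=K
Step 3 (up): focus=K path=0 depth=1 children=['M', 'D', 'P'] left=[] right=[] parent=V
Step 4 (down 2): focus=P path=0/2 depth=2 children=[] left=['M', 'D'] right=[] parent=K
Step 5 (left): focus=D path=0/1 depth=2 children=['R'] left=['M'] right=['P'] parent=K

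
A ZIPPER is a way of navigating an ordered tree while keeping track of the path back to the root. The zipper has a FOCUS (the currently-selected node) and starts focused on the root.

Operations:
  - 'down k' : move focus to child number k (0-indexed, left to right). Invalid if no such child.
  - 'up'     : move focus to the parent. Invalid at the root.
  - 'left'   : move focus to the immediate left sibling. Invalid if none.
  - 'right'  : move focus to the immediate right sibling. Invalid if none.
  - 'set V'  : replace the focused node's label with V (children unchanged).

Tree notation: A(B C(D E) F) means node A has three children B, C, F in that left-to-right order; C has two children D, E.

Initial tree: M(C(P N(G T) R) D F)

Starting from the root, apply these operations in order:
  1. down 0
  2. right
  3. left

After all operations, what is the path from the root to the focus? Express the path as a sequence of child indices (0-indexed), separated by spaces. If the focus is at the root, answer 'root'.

Answer: 0

Derivation:
Step 1 (down 0): focus=C path=0 depth=1 children=['P', 'N', 'R'] left=[] right=['D', 'F'] parent=M
Step 2 (right): focus=D path=1 depth=1 children=[] left=['C'] right=['F'] parent=M
Step 3 (left): focus=C path=0 depth=1 children=['P', 'N', 'R'] left=[] right=['D', 'F'] parent=M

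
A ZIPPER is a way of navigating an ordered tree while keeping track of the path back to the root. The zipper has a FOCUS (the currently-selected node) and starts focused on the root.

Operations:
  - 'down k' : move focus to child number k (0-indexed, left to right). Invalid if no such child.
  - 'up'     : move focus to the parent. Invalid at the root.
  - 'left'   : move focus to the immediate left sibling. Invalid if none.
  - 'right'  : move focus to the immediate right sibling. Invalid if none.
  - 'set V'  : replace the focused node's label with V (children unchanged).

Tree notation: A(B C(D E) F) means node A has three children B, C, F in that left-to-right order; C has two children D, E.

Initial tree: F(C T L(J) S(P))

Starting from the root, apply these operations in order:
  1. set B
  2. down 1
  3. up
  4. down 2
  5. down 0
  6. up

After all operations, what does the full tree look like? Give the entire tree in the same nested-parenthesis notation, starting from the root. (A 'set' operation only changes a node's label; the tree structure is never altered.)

Answer: B(C T L(J) S(P))

Derivation:
Step 1 (set B): focus=B path=root depth=0 children=['C', 'T', 'L', 'S'] (at root)
Step 2 (down 1): focus=T path=1 depth=1 children=[] left=['C'] right=['L', 'S'] parent=B
Step 3 (up): focus=B path=root depth=0 children=['C', 'T', 'L', 'S'] (at root)
Step 4 (down 2): focus=L path=2 depth=1 children=['J'] left=['C', 'T'] right=['S'] parent=B
Step 5 (down 0): focus=J path=2/0 depth=2 children=[] left=[] right=[] parent=L
Step 6 (up): focus=L path=2 depth=1 children=['J'] left=['C', 'T'] right=['S'] parent=B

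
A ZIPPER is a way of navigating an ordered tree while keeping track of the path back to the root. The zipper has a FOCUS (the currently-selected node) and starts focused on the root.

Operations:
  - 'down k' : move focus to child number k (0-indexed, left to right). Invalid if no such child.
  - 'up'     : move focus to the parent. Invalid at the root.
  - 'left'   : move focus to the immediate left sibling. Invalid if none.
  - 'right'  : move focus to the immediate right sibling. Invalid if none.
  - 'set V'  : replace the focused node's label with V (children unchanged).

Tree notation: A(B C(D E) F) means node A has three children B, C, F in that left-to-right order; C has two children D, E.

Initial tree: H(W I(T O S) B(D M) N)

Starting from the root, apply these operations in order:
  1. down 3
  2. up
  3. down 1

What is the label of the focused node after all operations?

Answer: I

Derivation:
Step 1 (down 3): focus=N path=3 depth=1 children=[] left=['W', 'I', 'B'] right=[] parent=H
Step 2 (up): focus=H path=root depth=0 children=['W', 'I', 'B', 'N'] (at root)
Step 3 (down 1): focus=I path=1 depth=1 children=['T', 'O', 'S'] left=['W'] right=['B', 'N'] parent=H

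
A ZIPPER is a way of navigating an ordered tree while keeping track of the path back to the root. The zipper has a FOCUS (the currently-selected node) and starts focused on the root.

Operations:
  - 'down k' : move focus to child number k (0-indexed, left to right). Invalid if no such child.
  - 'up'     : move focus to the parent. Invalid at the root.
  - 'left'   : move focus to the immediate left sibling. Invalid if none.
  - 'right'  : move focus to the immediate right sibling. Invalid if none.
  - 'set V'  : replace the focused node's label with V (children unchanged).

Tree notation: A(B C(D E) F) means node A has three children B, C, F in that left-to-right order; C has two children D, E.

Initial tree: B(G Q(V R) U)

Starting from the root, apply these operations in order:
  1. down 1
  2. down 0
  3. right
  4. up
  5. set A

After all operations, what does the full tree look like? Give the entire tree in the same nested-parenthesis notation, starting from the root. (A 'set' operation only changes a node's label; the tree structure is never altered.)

Step 1 (down 1): focus=Q path=1 depth=1 children=['V', 'R'] left=['G'] right=['U'] parent=B
Step 2 (down 0): focus=V path=1/0 depth=2 children=[] left=[] right=['R'] parent=Q
Step 3 (right): focus=R path=1/1 depth=2 children=[] left=['V'] right=[] parent=Q
Step 4 (up): focus=Q path=1 depth=1 children=['V', 'R'] left=['G'] right=['U'] parent=B
Step 5 (set A): focus=A path=1 depth=1 children=['V', 'R'] left=['G'] right=['U'] parent=B

Answer: B(G A(V R) U)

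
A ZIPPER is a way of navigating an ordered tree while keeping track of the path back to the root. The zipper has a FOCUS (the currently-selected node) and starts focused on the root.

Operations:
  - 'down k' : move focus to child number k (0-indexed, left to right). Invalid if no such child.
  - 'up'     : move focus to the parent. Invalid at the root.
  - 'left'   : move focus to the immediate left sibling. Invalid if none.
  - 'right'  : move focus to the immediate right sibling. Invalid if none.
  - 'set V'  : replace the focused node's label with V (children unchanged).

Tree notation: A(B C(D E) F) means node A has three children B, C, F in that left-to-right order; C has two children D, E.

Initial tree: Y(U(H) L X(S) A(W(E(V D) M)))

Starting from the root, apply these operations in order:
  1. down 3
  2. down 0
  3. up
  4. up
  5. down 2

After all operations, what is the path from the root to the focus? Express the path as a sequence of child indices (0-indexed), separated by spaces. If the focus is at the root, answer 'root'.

Step 1 (down 3): focus=A path=3 depth=1 children=['W'] left=['U', 'L', 'X'] right=[] parent=Y
Step 2 (down 0): focus=W path=3/0 depth=2 children=['E', 'M'] left=[] right=[] parent=A
Step 3 (up): focus=A path=3 depth=1 children=['W'] left=['U', 'L', 'X'] right=[] parent=Y
Step 4 (up): focus=Y path=root depth=0 children=['U', 'L', 'X', 'A'] (at root)
Step 5 (down 2): focus=X path=2 depth=1 children=['S'] left=['U', 'L'] right=['A'] parent=Y

Answer: 2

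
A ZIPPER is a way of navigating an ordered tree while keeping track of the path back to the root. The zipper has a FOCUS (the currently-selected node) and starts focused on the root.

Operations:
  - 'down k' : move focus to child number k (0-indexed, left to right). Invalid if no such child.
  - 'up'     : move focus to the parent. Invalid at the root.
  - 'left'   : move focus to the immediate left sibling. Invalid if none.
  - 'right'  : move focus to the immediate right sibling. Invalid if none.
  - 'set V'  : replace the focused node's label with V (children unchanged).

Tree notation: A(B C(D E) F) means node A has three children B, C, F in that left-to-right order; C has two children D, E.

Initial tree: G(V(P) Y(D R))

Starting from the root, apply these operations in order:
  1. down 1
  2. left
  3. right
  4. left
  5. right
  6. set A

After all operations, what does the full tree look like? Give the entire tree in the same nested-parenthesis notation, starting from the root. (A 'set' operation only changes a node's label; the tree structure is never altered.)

Step 1 (down 1): focus=Y path=1 depth=1 children=['D', 'R'] left=['V'] right=[] parent=G
Step 2 (left): focus=V path=0 depth=1 children=['P'] left=[] right=['Y'] parent=G
Step 3 (right): focus=Y path=1 depth=1 children=['D', 'R'] left=['V'] right=[] parent=G
Step 4 (left): focus=V path=0 depth=1 children=['P'] left=[] right=['Y'] parent=G
Step 5 (right): focus=Y path=1 depth=1 children=['D', 'R'] left=['V'] right=[] parent=G
Step 6 (set A): focus=A path=1 depth=1 children=['D', 'R'] left=['V'] right=[] parent=G

Answer: G(V(P) A(D R))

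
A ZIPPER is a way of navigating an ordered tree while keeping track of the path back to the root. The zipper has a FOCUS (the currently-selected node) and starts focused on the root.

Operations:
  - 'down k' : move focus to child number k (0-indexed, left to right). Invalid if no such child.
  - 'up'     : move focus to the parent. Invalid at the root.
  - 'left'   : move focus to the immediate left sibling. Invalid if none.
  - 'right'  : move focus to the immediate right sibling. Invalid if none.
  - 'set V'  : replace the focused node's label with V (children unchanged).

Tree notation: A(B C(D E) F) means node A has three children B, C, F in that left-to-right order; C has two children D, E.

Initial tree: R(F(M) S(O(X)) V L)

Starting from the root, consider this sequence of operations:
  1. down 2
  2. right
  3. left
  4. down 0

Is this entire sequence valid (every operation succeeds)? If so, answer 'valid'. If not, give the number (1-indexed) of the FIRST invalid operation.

Answer: 4

Derivation:
Step 1 (down 2): focus=V path=2 depth=1 children=[] left=['F', 'S'] right=['L'] parent=R
Step 2 (right): focus=L path=3 depth=1 children=[] left=['F', 'S', 'V'] right=[] parent=R
Step 3 (left): focus=V path=2 depth=1 children=[] left=['F', 'S'] right=['L'] parent=R
Step 4 (down 0): INVALID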